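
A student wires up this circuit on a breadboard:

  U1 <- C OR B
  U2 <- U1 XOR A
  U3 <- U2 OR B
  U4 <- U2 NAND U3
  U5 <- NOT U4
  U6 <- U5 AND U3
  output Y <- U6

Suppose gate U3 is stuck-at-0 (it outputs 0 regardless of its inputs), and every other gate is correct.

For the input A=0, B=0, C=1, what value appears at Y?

Propagate with U3 forced: U1=1, U2=1, U3=0 [stuck-at-0], U4=1, U5=0, U6=0.
So Y = 0. (Without the fault it would be 1.)

0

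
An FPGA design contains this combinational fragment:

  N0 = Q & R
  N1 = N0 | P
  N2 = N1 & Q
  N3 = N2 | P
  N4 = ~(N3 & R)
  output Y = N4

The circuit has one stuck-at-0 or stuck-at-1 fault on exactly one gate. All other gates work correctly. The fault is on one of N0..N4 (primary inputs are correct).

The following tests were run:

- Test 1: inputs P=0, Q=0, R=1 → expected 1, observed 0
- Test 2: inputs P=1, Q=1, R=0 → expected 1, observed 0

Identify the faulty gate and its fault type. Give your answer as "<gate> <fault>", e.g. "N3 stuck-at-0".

N4 stuck-at-0

Fault-free values for test 1 (P=0, Q=0, R=1): N0=0, N1=0, N2=0, N3=0, N4=1, giving Y=1. Observed 0.
Test 1: faults giving observed 0 are {N2 stuck-at-1, N3 stuck-at-1, N4 stuck-at-0}.
Test 2 (P=1, Q=1, R=0): fault-free N0=0, N1=1, N2=1, N3=1, N4=1 → 1; observed 0. Eliminates N2 stuck-at-1, N3 stuck-at-1.
Only N4 stuck-at-0 is consistent with every test.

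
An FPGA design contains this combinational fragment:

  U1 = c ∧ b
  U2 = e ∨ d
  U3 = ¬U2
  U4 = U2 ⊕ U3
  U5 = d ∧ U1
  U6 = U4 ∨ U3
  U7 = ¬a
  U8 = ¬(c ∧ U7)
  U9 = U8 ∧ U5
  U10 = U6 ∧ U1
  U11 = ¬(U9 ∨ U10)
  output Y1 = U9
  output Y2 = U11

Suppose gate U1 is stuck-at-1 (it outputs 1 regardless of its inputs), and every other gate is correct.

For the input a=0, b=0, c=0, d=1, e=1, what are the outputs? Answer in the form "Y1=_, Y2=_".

Propagate with U1 forced: U1=1 [stuck-at-1], U2=1, U3=0, U4=1, U5=1, U6=1, U7=1, U8=1, U9=1, U10=1, U11=0.
So the outputs are Y1=1, Y2=0. (Without the fault they would be Y1=0, Y2=1.)

Y1=1, Y2=0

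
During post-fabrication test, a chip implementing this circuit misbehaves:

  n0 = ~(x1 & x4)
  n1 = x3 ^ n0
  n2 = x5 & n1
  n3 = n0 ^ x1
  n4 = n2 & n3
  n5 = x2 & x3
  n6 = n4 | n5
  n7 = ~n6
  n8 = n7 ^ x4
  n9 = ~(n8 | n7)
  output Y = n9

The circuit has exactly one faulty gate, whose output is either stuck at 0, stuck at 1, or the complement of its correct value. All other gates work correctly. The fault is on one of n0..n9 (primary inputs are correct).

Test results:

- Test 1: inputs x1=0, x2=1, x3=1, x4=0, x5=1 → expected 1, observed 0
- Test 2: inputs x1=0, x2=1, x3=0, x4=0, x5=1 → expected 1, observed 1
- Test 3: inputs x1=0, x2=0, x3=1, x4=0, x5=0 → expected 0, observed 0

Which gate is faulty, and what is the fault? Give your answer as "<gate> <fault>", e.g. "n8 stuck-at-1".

Fault-free values for test 1 (x1=0, x2=1, x3=1, x4=0, x5=1): n0=1, n1=0, n2=0, n3=1, n4=0, n5=1, n6=1, n7=0, n8=0, n9=1, giving Y=1. Observed 0.
Test 1: faults giving observed 0 are {n5 stuck-at-0, n5 inverted output, n6 stuck-at-0, n6 inverted output, n7 stuck-at-1, n7 inverted output, n8 stuck-at-1, n8 inverted output, n9 stuck-at-0, n9 inverted output}.
Test 2 (x1=0, x2=1, x3=0, x4=0, x5=1): fault-free n0=1, n1=1, n2=1, n3=1, n4=1, n5=0, n6=1, n7=0, n8=0, n9=1 → 1; observed 1. Eliminates n6 stuck-at-0, n6 inverted output, n7 stuck-at-1, n7 inverted output, n8 stuck-at-1, n8 inverted output, n9 stuck-at-0, n9 inverted output.
Test 3 (x1=0, x2=0, x3=1, x4=0, x5=0): fault-free n0=1, n1=0, n2=0, n3=1, n4=0, n5=0, n6=0, n7=1, n8=1, n9=0 → 0; observed 0. Eliminates n5 inverted output.
Only n5 stuck-at-0 is consistent with every test.

n5 stuck-at-0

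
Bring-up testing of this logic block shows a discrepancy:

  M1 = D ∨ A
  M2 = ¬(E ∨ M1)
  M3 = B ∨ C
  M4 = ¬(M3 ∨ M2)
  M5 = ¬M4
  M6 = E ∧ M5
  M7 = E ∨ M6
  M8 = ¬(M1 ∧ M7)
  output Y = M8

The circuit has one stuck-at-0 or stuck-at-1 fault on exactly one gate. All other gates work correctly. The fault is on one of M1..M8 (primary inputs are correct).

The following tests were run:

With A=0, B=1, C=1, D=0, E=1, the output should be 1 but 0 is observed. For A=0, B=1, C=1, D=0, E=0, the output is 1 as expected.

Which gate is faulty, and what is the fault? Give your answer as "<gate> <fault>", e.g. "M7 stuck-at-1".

M1 stuck-at-1

Fault-free values for test 1 (A=0, B=1, C=1, D=0, E=1): M1=0, M2=0, M3=1, M4=0, M5=1, M6=1, M7=1, M8=1, giving Y=1. Observed 0.
Test 1: faults giving observed 0 are {M1 stuck-at-1, M8 stuck-at-0}.
Test 2 (A=0, B=1, C=1, D=0, E=0): fault-free M1=0, M2=1, M3=1, M4=0, M5=1, M6=0, M7=0, M8=1 → 1; observed 1. Eliminates M8 stuck-at-0.
Only M1 stuck-at-1 is consistent with every test.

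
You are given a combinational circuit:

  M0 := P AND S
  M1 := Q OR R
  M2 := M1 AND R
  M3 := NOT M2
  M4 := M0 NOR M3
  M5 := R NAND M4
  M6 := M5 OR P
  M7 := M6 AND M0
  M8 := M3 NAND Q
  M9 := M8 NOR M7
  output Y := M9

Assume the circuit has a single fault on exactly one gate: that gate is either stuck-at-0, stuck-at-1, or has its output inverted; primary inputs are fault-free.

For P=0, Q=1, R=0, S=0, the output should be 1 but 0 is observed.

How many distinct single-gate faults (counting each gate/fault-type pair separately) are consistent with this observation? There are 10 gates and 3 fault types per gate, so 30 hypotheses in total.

Fault-free: M0=0, M1=1, M2=0, M3=1, M4=0, M5=1, M6=1, M7=0, M8=0, M9=1 → 1. Observed 0.
  M0: stuck-at-1, inverted output ✓; others ✗
  M1: none of the 3 fault types match ✗
  M2: stuck-at-1, inverted output ✓; others ✗
  M3: stuck-at-0, inverted output ✓; others ✗
  M4: none of the 3 fault types match ✗
  M5: none of the 3 fault types match ✗
  M6: none of the 3 fault types match ✗
  M7: stuck-at-1, inverted output ✓; others ✗
  M8: stuck-at-1, inverted output ✓; others ✗
  M9: stuck-at-0, inverted output ✓; others ✗
Consistent faults: {M0 stuck-at-1, M0 inverted output, M2 stuck-at-1, M2 inverted output, M3 stuck-at-0, M3 inverted output, M7 stuck-at-1, M7 inverted output, M8 stuck-at-1, M8 inverted output, M9 stuck-at-0, M9 inverted output} — 12 in all.

12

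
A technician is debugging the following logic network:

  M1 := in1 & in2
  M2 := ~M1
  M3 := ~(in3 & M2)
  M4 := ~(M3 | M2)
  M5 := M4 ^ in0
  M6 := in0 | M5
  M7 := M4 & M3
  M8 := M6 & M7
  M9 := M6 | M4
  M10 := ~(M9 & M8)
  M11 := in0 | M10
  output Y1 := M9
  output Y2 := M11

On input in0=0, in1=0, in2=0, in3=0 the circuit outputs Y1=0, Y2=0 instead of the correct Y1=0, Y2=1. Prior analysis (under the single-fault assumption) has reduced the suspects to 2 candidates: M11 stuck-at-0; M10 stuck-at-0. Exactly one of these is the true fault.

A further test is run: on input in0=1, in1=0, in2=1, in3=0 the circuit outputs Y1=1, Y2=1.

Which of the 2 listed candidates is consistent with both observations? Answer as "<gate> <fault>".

M10 stuck-at-0

Evaluate each candidate on input in0=1, in1=0, in2=1, in3=0:
  M11 stuck-at-0: M1=0, M2=1, M3=1, M4=0, M5=1, M6=1, M7=0, M8=0, M9=1, M10=1, M11=0 [stuck-at-0] → Y1=1, Y2=0 — eliminated
  M10 stuck-at-0: M1=0, M2=1, M3=1, M4=0, M5=1, M6=1, M7=0, M8=0, M9=1, M10=0 [stuck-at-0], M11=1 → Y1=1, Y2=1 — matches
Only M10 stuck-at-0 reproduces the observed Y1=1, Y2=1.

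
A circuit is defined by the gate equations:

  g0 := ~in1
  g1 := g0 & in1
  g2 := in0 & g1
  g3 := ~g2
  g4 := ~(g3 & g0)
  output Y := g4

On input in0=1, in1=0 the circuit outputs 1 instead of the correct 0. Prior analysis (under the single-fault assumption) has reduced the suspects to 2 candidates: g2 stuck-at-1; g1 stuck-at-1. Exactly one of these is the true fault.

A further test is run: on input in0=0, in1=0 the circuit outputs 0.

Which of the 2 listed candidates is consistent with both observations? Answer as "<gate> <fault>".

g1 stuck-at-1

Evaluate each candidate on input in0=0, in1=0:
  g2 stuck-at-1: g0=1, g1=0, g2=1 [stuck-at-1], g3=0, g4=1 → 1 — eliminated
  g1 stuck-at-1: g0=1, g1=1 [stuck-at-1], g2=0, g3=1, g4=0 → 0 — matches
Only g1 stuck-at-1 reproduces the observed 0.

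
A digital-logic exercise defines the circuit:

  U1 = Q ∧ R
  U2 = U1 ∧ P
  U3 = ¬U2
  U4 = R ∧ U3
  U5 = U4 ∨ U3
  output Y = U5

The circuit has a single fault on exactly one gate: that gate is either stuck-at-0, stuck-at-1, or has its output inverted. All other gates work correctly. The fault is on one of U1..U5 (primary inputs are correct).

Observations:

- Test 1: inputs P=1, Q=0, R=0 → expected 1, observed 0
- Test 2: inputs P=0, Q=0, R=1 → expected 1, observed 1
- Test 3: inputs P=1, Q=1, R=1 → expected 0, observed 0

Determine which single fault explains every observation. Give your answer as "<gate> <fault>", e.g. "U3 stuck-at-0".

Fault-free values for test 1 (P=1, Q=0, R=0): U1=0, U2=0, U3=1, U4=0, U5=1, giving Y=1. Observed 0.
Test 1: faults giving observed 0 are {U1 stuck-at-1, U1 inverted output, U2 stuck-at-1, U2 inverted output, U3 stuck-at-0, U3 inverted output, U5 stuck-at-0, U5 inverted output}.
Test 2 (P=0, Q=0, R=1): fault-free U1=0, U2=0, U3=1, U4=1, U5=1 → 1; observed 1. Eliminates U2 stuck-at-1, U2 inverted output, U3 stuck-at-0, U3 inverted output, U5 stuck-at-0, U5 inverted output.
Test 3 (P=1, Q=1, R=1): fault-free U1=1, U2=1, U3=0, U4=0, U5=0 → 0; observed 0. Eliminates U1 inverted output.
Only U1 stuck-at-1 is consistent with every test.

U1 stuck-at-1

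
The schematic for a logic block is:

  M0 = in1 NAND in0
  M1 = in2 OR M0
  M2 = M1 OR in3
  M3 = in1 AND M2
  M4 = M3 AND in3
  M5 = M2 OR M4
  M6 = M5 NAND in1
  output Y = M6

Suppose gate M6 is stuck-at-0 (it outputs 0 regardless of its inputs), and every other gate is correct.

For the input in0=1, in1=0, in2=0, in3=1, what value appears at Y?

0

Propagate with M6 forced: M0=1, M1=1, M2=1, M3=0, M4=0, M5=1, M6=0 [stuck-at-0].
So Y = 0. (Without the fault it would be 1.)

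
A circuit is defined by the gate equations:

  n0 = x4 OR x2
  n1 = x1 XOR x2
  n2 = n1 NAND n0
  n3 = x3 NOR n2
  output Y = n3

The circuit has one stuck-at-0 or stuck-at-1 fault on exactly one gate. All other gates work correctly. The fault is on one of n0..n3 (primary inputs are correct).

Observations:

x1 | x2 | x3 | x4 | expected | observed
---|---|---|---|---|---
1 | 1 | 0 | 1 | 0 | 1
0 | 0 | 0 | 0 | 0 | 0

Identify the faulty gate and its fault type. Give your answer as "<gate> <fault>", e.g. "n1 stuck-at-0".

Fault-free values for test 1 (x1=1, x2=1, x3=0, x4=1): n0=1, n1=0, n2=1, n3=0, giving Y=0. Observed 1.
Test 1: faults giving observed 1 are {n1 stuck-at-1, n2 stuck-at-0, n3 stuck-at-1}.
Test 2 (x1=0, x2=0, x3=0, x4=0): fault-free n0=0, n1=0, n2=1, n3=0 → 0; observed 0. Eliminates n2 stuck-at-0, n3 stuck-at-1.
Only n1 stuck-at-1 is consistent with every test.

n1 stuck-at-1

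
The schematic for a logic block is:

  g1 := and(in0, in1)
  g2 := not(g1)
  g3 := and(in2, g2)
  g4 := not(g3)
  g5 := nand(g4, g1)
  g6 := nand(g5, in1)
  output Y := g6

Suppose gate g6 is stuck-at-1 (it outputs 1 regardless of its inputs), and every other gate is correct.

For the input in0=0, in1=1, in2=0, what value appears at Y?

1

Propagate with g6 forced: g1=0, g2=1, g3=0, g4=1, g5=1, g6=1 [stuck-at-1].
So Y = 1. (Without the fault it would be 0.)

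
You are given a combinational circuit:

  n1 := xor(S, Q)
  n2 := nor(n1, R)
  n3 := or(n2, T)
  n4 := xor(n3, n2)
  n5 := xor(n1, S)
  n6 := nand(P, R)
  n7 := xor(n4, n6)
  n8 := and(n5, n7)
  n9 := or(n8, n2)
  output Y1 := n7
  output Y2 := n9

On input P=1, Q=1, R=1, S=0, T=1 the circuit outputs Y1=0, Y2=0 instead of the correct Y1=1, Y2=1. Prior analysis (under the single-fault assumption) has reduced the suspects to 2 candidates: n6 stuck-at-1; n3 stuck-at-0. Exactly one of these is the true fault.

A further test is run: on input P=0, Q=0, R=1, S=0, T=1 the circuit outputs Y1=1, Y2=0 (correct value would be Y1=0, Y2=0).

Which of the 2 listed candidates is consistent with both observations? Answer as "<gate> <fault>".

n3 stuck-at-0

Evaluate each candidate on input P=0, Q=0, R=1, S=0, T=1:
  n6 stuck-at-1: n1=0, n2=0, n3=1, n4=1, n5=0, n6=1 [stuck-at-1], n7=0, n8=0, n9=0 → Y1=0, Y2=0 — eliminated
  n3 stuck-at-0: n1=0, n2=0, n3=0 [stuck-at-0], n4=0, n5=0, n6=1, n7=1, n8=0, n9=0 → Y1=1, Y2=0 — matches
Only n3 stuck-at-0 reproduces the observed Y1=1, Y2=0.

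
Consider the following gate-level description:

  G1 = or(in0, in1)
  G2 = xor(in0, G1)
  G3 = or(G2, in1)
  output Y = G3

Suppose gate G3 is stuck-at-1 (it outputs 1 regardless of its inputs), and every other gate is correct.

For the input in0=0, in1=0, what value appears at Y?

1

Propagate with G3 forced: G1=0, G2=0, G3=1 [stuck-at-1].
So Y = 1. (Without the fault it would be 0.)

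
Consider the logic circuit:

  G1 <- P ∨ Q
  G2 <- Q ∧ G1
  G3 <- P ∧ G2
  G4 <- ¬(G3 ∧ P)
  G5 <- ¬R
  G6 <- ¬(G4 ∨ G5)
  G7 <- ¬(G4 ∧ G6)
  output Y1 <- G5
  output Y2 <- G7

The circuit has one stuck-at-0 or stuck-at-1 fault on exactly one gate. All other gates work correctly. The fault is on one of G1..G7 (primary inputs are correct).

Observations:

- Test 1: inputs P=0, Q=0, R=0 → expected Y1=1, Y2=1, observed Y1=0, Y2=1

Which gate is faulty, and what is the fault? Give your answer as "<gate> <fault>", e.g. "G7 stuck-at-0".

G5 stuck-at-0

Fault-free values for test 1 (P=0, Q=0, R=0): G1=0, G2=0, G3=0, G4=1, G5=1, G6=0, G7=1, giving Y1=1, Y2=1. Observed Y1=0, Y2=1.
Test 1: faults giving observed Y1=0, Y2=1 are {G5 stuck-at-0}.
Only G5 stuck-at-0 is consistent with every test.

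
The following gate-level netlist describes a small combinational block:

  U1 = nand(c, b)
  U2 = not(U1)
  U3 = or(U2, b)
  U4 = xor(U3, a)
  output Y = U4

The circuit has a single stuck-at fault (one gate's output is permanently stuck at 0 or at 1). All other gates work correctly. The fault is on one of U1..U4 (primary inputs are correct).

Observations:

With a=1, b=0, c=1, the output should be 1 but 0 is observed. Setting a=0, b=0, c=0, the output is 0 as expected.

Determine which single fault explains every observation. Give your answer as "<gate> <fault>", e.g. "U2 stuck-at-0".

Fault-free values for test 1 (a=1, b=0, c=1): U1=1, U2=0, U3=0, U4=1, giving Y=1. Observed 0.
Test 1: faults giving observed 0 are {U1 stuck-at-0, U2 stuck-at-1, U3 stuck-at-1, U4 stuck-at-0}.
Test 2 (a=0, b=0, c=0): fault-free U1=1, U2=0, U3=0, U4=0 → 0; observed 0. Eliminates U1 stuck-at-0, U2 stuck-at-1, U3 stuck-at-1.
Only U4 stuck-at-0 is consistent with every test.

U4 stuck-at-0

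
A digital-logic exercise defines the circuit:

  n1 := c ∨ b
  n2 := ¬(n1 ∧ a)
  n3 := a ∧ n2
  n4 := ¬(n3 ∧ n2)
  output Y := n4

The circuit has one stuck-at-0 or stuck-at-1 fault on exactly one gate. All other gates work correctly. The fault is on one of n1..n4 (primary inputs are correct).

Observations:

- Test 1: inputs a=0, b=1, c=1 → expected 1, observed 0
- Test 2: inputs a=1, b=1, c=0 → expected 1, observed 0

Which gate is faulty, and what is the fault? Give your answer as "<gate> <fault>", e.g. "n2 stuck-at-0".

n4 stuck-at-0

Fault-free values for test 1 (a=0, b=1, c=1): n1=1, n2=1, n3=0, n4=1, giving Y=1. Observed 0.
Test 1: faults giving observed 0 are {n3 stuck-at-1, n4 stuck-at-0}.
Test 2 (a=1, b=1, c=0): fault-free n1=1, n2=0, n3=0, n4=1 → 1; observed 0. Eliminates n3 stuck-at-1.
Only n4 stuck-at-0 is consistent with every test.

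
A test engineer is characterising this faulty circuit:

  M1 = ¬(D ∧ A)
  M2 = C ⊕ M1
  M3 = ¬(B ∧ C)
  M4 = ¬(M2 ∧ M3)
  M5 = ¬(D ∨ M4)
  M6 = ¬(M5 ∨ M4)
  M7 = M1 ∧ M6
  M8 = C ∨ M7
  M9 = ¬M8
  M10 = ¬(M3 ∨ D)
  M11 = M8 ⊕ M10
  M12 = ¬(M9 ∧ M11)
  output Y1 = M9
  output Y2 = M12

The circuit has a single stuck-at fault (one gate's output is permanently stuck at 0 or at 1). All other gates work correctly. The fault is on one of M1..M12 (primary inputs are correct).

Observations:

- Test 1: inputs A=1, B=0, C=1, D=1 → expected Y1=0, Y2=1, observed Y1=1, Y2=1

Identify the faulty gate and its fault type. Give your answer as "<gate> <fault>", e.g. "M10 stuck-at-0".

M8 stuck-at-0

Fault-free values for test 1 (A=1, B=0, C=1, D=1): M1=0, M2=1, M3=1, M4=0, M5=0, M6=1, M7=0, M8=1, M9=0, M10=0, M11=1, M12=1, giving Y1=0, Y2=1. Observed Y1=1, Y2=1.
Test 1: faults giving observed Y1=1, Y2=1 are {M8 stuck-at-0}.
Only M8 stuck-at-0 is consistent with every test.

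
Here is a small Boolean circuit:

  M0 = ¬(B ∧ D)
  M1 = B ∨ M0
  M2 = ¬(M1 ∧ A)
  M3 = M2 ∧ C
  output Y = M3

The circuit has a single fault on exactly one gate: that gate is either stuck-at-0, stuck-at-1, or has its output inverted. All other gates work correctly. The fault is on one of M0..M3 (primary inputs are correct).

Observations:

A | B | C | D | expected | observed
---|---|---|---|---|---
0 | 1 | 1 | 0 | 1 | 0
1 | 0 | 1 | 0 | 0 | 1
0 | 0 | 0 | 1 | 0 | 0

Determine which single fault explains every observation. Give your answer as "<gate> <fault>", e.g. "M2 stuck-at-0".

M2 inverted output

Fault-free values for test 1 (A=0, B=1, C=1, D=0): M0=1, M1=1, M2=1, M3=1, giving Y=1. Observed 0.
Test 1: faults giving observed 0 are {M2 stuck-at-0, M2 inverted output, M3 stuck-at-0, M3 inverted output}.
Test 2 (A=1, B=0, C=1, D=0): fault-free M0=1, M1=1, M2=0, M3=0 → 0; observed 1. Eliminates M2 stuck-at-0, M3 stuck-at-0.
Test 3 (A=0, B=0, C=0, D=1): fault-free M0=1, M1=1, M2=1, M3=0 → 0; observed 0. Eliminates M3 inverted output.
Only M2 inverted output is consistent with every test.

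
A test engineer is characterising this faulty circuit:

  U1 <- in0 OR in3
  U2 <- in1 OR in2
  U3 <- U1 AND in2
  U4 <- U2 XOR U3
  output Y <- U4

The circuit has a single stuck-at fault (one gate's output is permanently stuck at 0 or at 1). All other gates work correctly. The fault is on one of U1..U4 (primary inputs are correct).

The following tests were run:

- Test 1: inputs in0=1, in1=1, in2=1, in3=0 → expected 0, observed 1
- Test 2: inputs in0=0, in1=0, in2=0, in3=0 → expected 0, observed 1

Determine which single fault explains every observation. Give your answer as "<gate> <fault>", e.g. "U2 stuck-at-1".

Fault-free values for test 1 (in0=1, in1=1, in2=1, in3=0): U1=1, U2=1, U3=1, U4=0, giving Y=0. Observed 1.
Test 1: faults giving observed 1 are {U1 stuck-at-0, U2 stuck-at-0, U3 stuck-at-0, U4 stuck-at-1}.
Test 2 (in0=0, in1=0, in2=0, in3=0): fault-free U1=0, U2=0, U3=0, U4=0 → 0; observed 1. Eliminates U1 stuck-at-0, U2 stuck-at-0, U3 stuck-at-0.
Only U4 stuck-at-1 is consistent with every test.

U4 stuck-at-1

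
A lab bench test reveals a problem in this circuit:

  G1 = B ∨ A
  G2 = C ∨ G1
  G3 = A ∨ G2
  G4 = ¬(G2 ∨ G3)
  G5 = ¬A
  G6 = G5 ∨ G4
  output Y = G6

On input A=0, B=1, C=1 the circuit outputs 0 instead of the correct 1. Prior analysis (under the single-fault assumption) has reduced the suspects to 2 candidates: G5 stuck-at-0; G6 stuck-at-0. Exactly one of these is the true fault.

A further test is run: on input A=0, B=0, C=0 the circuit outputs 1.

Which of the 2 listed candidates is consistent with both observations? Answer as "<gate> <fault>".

G5 stuck-at-0

Evaluate each candidate on input A=0, B=0, C=0:
  G5 stuck-at-0: G1=0, G2=0, G3=0, G4=1, G5=0 [stuck-at-0], G6=1 → 1 — matches
  G6 stuck-at-0: G1=0, G2=0, G3=0, G4=1, G5=1, G6=0 [stuck-at-0] → 0 — eliminated
Only G5 stuck-at-0 reproduces the observed 1.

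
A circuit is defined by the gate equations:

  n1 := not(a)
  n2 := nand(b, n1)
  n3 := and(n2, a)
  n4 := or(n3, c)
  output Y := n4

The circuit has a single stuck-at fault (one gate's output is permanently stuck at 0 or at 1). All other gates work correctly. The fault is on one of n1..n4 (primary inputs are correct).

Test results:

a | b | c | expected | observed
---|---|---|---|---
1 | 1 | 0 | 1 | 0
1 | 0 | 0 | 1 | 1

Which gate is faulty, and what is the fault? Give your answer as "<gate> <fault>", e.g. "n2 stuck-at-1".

Fault-free values for test 1 (a=1, b=1, c=0): n1=0, n2=1, n3=1, n4=1, giving Y=1. Observed 0.
Test 1: faults giving observed 0 are {n1 stuck-at-1, n2 stuck-at-0, n3 stuck-at-0, n4 stuck-at-0}.
Test 2 (a=1, b=0, c=0): fault-free n1=0, n2=1, n3=1, n4=1 → 1; observed 1. Eliminates n2 stuck-at-0, n3 stuck-at-0, n4 stuck-at-0.
Only n1 stuck-at-1 is consistent with every test.

n1 stuck-at-1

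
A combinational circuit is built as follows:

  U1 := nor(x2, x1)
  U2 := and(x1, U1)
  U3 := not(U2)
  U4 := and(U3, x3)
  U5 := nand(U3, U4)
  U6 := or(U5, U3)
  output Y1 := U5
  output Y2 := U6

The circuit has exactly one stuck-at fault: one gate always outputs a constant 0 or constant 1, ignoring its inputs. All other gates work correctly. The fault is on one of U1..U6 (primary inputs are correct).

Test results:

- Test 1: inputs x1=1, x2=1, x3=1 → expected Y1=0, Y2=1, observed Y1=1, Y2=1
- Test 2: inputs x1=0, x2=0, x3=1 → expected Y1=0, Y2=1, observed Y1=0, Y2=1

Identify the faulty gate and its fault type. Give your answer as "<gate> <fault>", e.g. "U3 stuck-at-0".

U1 stuck-at-1

Fault-free values for test 1 (x1=1, x2=1, x3=1): U1=0, U2=0, U3=1, U4=1, U5=0, U6=1, giving Y1=0, Y2=1. Observed Y1=1, Y2=1.
Test 1: faults giving observed Y1=1, Y2=1 are {U1 stuck-at-1, U2 stuck-at-1, U3 stuck-at-0, U4 stuck-at-0, U5 stuck-at-1}.
Test 2 (x1=0, x2=0, x3=1): fault-free U1=1, U2=0, U3=1, U4=1, U5=0, U6=1 → Y1=0, Y2=1; observed Y1=0, Y2=1. Eliminates U2 stuck-at-1, U3 stuck-at-0, U4 stuck-at-0, U5 stuck-at-1.
Only U1 stuck-at-1 is consistent with every test.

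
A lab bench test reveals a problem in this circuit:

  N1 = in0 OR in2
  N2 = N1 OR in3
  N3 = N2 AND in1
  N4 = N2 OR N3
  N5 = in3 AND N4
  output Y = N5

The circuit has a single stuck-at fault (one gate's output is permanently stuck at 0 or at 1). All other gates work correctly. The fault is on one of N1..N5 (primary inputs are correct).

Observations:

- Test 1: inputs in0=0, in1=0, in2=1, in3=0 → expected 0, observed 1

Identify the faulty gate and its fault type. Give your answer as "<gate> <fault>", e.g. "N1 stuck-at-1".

N5 stuck-at-1

Fault-free values for test 1 (in0=0, in1=0, in2=1, in3=0): N1=1, N2=1, N3=0, N4=1, N5=0, giving Y=0. Observed 1.
Test 1: faults giving observed 1 are {N5 stuck-at-1}.
Only N5 stuck-at-1 is consistent with every test.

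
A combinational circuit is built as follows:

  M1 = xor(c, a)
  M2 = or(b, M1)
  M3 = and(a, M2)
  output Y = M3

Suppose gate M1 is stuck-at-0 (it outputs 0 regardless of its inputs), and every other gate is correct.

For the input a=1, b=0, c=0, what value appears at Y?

Propagate with M1 forced: M1=0 [stuck-at-0], M2=0, M3=0.
So Y = 0. (Without the fault it would be 1.)

0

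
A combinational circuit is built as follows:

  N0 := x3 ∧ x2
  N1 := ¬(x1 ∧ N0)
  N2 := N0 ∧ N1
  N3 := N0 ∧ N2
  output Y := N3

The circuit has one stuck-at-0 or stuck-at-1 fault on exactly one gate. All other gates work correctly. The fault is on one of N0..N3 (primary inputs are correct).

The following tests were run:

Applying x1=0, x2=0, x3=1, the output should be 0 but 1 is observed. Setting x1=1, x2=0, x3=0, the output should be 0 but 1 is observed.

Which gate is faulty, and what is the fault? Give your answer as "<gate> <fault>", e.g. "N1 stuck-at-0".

N3 stuck-at-1

Fault-free values for test 1 (x1=0, x2=0, x3=1): N0=0, N1=1, N2=0, N3=0, giving Y=0. Observed 1.
Test 1: faults giving observed 1 are {N0 stuck-at-1, N3 stuck-at-1}.
Test 2 (x1=1, x2=0, x3=0): fault-free N0=0, N1=1, N2=0, N3=0 → 0; observed 1. Eliminates N0 stuck-at-1.
Only N3 stuck-at-1 is consistent with every test.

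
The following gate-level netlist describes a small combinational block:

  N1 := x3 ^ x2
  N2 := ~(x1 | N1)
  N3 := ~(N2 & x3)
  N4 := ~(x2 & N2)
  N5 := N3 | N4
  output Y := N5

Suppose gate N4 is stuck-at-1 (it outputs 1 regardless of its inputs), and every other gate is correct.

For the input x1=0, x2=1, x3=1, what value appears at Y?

Propagate with N4 forced: N1=0, N2=1, N3=0, N4=1 [stuck-at-1], N5=1.
So Y = 1. (Without the fault it would be 0.)

1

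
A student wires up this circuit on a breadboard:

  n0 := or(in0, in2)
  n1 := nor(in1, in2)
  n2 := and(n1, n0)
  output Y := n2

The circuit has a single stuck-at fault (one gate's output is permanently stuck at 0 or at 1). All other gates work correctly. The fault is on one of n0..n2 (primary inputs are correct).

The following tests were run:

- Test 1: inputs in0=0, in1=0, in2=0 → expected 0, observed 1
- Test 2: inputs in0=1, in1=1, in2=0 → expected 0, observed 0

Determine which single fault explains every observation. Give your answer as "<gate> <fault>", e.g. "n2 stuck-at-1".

Fault-free values for test 1 (in0=0, in1=0, in2=0): n0=0, n1=1, n2=0, giving Y=0. Observed 1.
Test 1: faults giving observed 1 are {n0 stuck-at-1, n2 stuck-at-1}.
Test 2 (in0=1, in1=1, in2=0): fault-free n0=1, n1=0, n2=0 → 0; observed 0. Eliminates n2 stuck-at-1.
Only n0 stuck-at-1 is consistent with every test.

n0 stuck-at-1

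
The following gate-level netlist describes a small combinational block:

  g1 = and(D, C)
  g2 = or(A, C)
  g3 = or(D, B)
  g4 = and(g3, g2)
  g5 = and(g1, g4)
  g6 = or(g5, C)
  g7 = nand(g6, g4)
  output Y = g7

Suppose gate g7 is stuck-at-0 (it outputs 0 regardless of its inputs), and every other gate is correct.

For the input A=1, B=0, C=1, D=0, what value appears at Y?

Propagate with g7 forced: g1=0, g2=1, g3=0, g4=0, g5=0, g6=1, g7=0 [stuck-at-0].
So Y = 0. (Without the fault it would be 1.)

0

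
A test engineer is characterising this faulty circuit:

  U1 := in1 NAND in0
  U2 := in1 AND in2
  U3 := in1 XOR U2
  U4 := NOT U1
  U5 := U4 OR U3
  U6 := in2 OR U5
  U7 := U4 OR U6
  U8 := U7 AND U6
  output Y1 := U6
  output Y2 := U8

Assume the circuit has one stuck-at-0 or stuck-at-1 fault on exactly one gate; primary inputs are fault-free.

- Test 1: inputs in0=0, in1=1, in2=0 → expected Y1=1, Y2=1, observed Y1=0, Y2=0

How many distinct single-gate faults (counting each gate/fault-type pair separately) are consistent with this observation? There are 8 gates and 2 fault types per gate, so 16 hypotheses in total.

Fault-free: U1=1, U2=0, U3=1, U4=0, U5=1, U6=1, U7=1, U8=1 → Y1=1, Y2=1. Observed Y1=0, Y2=0.
  U1: none of the 2 fault types match ✗
  U2: stuck-at-1 ✓; others ✗
  U3: stuck-at-0 ✓; others ✗
  U4: none of the 2 fault types match ✗
  U5: stuck-at-0 ✓; others ✗
  U6: stuck-at-0 ✓; others ✗
  U7: none of the 2 fault types match ✗
  U8: none of the 2 fault types match ✗
Consistent faults: {U2 stuck-at-1, U3 stuck-at-0, U5 stuck-at-0, U6 stuck-at-0} — 4 in all.

4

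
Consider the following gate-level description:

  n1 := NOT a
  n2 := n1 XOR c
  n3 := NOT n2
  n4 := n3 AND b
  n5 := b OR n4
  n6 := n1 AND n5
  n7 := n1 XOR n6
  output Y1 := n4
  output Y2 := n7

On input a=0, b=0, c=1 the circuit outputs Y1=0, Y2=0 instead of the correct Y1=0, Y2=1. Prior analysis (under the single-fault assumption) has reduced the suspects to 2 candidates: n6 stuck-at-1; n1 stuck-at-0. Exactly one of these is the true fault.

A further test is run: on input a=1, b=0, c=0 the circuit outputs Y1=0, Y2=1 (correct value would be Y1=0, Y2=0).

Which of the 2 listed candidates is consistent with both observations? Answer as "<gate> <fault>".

n6 stuck-at-1

Evaluate each candidate on input a=1, b=0, c=0:
  n6 stuck-at-1: n1=0, n2=0, n3=1, n4=0, n5=0, n6=1 [stuck-at-1], n7=1 → Y1=0, Y2=1 — matches
  n1 stuck-at-0: n1=0 [stuck-at-0], n2=0, n3=1, n4=0, n5=0, n6=0, n7=0 → Y1=0, Y2=0 — eliminated
Only n6 stuck-at-1 reproduces the observed Y1=0, Y2=1.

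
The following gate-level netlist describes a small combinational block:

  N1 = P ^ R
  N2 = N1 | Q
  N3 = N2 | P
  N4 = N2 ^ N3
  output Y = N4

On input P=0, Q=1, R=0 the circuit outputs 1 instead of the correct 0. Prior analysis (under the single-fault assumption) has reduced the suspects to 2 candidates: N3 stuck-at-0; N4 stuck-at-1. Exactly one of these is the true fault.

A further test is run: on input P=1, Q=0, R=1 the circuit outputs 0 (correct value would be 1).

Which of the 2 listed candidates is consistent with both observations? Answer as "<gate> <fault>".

Evaluate each candidate on input P=1, Q=0, R=1:
  N3 stuck-at-0: N1=0, N2=0, N3=0 [stuck-at-0], N4=0 → 0 — matches
  N4 stuck-at-1: N1=0, N2=0, N3=1, N4=1 [stuck-at-1] → 1 — eliminated
Only N3 stuck-at-0 reproduces the observed 0.

N3 stuck-at-0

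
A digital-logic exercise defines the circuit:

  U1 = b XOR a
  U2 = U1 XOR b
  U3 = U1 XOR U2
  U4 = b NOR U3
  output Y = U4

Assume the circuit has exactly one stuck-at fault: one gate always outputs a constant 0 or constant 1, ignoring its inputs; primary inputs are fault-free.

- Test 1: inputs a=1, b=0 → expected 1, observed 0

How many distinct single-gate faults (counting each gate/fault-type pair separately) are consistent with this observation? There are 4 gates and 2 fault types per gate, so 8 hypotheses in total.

3

Fault-free: U1=1, U2=1, U3=0, U4=1 → 1. Observed 0.
  U1 stuck-at-0: output 1 ✗
  U1 stuck-at-1: output 1 ✗
  U2 stuck-at-0: output 0 ✓
  U2 stuck-at-1: output 1 ✗
  U3 stuck-at-0: output 1 ✗
  U3 stuck-at-1: output 0 ✓
  U4 stuck-at-0: output 0 ✓
  U4 stuck-at-1: output 1 ✗
Consistent faults: {U2 stuck-at-0, U3 stuck-at-1, U4 stuck-at-0} — 3 in all.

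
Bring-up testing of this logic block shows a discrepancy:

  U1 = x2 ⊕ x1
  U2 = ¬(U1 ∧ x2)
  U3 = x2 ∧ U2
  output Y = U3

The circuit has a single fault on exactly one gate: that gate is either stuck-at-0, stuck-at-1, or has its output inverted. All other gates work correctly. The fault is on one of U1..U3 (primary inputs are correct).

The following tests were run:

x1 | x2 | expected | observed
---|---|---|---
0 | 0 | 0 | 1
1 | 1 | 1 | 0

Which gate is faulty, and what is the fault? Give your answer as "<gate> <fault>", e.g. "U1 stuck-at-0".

U3 inverted output

Fault-free values for test 1 (x1=0, x2=0): U1=0, U2=1, U3=0, giving Y=0. Observed 1.
Test 1: faults giving observed 1 are {U3 stuck-at-1, U3 inverted output}.
Test 2 (x1=1, x2=1): fault-free U1=0, U2=1, U3=1 → 1; observed 0. Eliminates U3 stuck-at-1.
Only U3 inverted output is consistent with every test.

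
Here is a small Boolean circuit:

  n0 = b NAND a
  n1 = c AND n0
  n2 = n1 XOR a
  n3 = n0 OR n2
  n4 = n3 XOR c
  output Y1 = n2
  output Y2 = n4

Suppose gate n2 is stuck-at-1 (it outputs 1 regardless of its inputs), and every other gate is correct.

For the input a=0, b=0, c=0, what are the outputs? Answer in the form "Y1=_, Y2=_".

Propagate with n2 forced: n0=1, n1=0, n2=1 [stuck-at-1], n3=1, n4=1.
So the outputs are Y1=1, Y2=1. (Without the fault they would be Y1=0, Y2=1.)

Y1=1, Y2=1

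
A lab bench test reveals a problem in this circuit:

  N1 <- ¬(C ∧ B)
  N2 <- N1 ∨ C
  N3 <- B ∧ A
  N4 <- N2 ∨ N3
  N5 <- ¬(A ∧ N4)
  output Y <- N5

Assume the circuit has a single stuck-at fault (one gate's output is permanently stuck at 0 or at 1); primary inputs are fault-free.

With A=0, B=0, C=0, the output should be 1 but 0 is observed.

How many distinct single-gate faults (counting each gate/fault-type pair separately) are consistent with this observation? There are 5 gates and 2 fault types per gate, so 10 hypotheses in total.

1

Fault-free: N1=1, N2=1, N3=0, N4=1, N5=1 → 1. Observed 0.
  N1 stuck-at-0: output 1 ✗
  N1 stuck-at-1: output 1 ✗
  N2 stuck-at-0: output 1 ✗
  N2 stuck-at-1: output 1 ✗
  N3 stuck-at-0: output 1 ✗
  N3 stuck-at-1: output 1 ✗
  N4 stuck-at-0: output 1 ✗
  N4 stuck-at-1: output 1 ✗
  N5 stuck-at-0: output 0 ✓
  N5 stuck-at-1: output 1 ✗
Consistent faults: {N5 stuck-at-0} — 1 in all.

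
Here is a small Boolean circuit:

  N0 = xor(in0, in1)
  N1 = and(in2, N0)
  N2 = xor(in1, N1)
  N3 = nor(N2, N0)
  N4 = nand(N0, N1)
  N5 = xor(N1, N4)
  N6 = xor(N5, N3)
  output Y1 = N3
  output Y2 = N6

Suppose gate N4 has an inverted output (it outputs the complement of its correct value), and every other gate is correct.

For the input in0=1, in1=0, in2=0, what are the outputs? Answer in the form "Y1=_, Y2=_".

Propagate with N4 forced: N0=1, N1=0, N2=0, N3=0, N4=0 [inverted output], N5=0, N6=0.
So the outputs are Y1=0, Y2=0. (Without the fault they would be Y1=0, Y2=1.)

Y1=0, Y2=0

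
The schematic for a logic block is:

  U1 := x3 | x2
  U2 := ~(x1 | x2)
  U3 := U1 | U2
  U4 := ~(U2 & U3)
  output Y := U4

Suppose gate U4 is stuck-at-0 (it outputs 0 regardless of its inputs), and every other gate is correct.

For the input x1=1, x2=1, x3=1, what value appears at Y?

Propagate with U4 forced: U1=1, U2=0, U3=1, U4=0 [stuck-at-0].
So Y = 0. (Without the fault it would be 1.)

0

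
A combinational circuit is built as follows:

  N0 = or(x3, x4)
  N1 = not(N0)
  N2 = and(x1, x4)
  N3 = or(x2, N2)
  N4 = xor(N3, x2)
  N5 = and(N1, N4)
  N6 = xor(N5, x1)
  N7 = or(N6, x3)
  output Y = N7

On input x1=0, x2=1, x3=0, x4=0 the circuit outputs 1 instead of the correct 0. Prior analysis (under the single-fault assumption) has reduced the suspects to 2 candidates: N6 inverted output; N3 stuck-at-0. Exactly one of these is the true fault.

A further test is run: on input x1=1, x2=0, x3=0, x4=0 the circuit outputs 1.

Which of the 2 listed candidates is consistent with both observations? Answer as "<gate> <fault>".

N3 stuck-at-0

Evaluate each candidate on input x1=1, x2=0, x3=0, x4=0:
  N6 inverted output: N0=0, N1=1, N2=0, N3=0, N4=0, N5=0, N6=0 [inverted output], N7=0 → 0 — eliminated
  N3 stuck-at-0: N0=0, N1=1, N2=0, N3=0 [stuck-at-0], N4=0, N5=0, N6=1, N7=1 → 1 — matches
Only N3 stuck-at-0 reproduces the observed 1.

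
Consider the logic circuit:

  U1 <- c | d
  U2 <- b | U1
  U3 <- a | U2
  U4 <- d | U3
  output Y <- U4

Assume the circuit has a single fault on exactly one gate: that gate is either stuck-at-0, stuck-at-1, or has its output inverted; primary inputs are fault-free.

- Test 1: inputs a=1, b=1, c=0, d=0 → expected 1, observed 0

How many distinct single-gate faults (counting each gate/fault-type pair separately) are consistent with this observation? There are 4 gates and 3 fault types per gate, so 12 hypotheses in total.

4

Fault-free: U1=0, U2=1, U3=1, U4=1 → 1. Observed 0.
  U1 stuck-at-0: output 1 ✗
  U1 stuck-at-1: output 1 ✗
  U1 inverted output: output 1 ✗
  U2 stuck-at-0: output 1 ✗
  U2 stuck-at-1: output 1 ✗
  U2 inverted output: output 1 ✗
  U3 stuck-at-0: output 0 ✓
  U3 stuck-at-1: output 1 ✗
  U3 inverted output: output 0 ✓
  U4 stuck-at-0: output 0 ✓
  U4 stuck-at-1: output 1 ✗
  U4 inverted output: output 0 ✓
Consistent faults: {U3 stuck-at-0, U3 inverted output, U4 stuck-at-0, U4 inverted output} — 4 in all.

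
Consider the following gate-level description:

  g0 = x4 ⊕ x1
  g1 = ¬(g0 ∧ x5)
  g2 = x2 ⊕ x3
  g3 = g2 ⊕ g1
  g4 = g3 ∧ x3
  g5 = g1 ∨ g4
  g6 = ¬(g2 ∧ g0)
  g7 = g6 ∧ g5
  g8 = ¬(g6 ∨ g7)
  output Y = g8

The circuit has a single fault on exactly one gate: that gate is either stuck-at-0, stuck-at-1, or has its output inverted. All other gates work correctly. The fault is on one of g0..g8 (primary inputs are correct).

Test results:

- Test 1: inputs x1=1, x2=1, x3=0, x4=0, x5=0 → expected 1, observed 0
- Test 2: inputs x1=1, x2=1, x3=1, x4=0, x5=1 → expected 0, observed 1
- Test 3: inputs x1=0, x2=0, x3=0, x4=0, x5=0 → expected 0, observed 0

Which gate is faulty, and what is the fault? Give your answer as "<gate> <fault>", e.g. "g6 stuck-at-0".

Fault-free values for test 1 (x1=1, x2=1, x3=0, x4=0, x5=0): g0=1, g1=1, g2=1, g3=0, g4=0, g5=1, g6=0, g7=0, g8=1, giving Y=1. Observed 0.
Test 1: faults giving observed 0 are {g0 stuck-at-0, g0 inverted output, g2 stuck-at-0, g2 inverted output, g6 stuck-at-1, g6 inverted output, g7 stuck-at-1, g7 inverted output, g8 stuck-at-0, g8 inverted output}.
Test 2 (x1=1, x2=1, x3=1, x4=0, x5=1): fault-free g0=1, g1=0, g2=0, g3=0, g4=0, g5=0, g6=1, g7=0, g8=0 → 0; observed 1. Eliminates g0 stuck-at-0, g0 inverted output, g2 stuck-at-0, g6 stuck-at-1, g7 stuck-at-1, g7 inverted output, g8 stuck-at-0.
Test 3 (x1=0, x2=0, x3=0, x4=0, x5=0): fault-free g0=0, g1=1, g2=0, g3=1, g4=0, g5=1, g6=1, g7=1, g8=0 → 0; observed 0. Eliminates g6 inverted output, g8 inverted output.
Only g2 inverted output is consistent with every test.

g2 inverted output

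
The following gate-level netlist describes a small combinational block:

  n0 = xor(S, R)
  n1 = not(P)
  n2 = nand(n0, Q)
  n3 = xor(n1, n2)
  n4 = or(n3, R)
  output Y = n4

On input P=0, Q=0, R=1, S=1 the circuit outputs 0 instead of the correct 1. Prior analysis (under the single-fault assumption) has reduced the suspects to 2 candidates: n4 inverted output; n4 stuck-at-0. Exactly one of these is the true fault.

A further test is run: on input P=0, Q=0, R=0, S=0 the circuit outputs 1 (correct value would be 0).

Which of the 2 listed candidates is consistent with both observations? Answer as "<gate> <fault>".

Evaluate each candidate on input P=0, Q=0, R=0, S=0:
  n4 inverted output: n0=0, n1=1, n2=1, n3=0, n4=1 [inverted output] → 1 — matches
  n4 stuck-at-0: n0=0, n1=1, n2=1, n3=0, n4=0 [stuck-at-0] → 0 — eliminated
Only n4 inverted output reproduces the observed 1.

n4 inverted output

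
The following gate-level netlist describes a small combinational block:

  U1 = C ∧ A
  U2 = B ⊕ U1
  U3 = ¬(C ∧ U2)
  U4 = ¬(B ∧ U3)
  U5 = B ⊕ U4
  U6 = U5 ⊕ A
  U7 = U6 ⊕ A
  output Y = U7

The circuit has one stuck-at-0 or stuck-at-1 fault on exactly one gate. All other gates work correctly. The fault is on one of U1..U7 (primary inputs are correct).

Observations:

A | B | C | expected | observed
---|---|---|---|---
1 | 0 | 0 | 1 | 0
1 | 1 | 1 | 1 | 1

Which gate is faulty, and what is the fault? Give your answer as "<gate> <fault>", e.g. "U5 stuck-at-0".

Fault-free values for test 1 (A=1, B=0, C=0): U1=0, U2=0, U3=1, U4=1, U5=1, U6=0, U7=1, giving Y=1. Observed 0.
Test 1: faults giving observed 0 are {U4 stuck-at-0, U5 stuck-at-0, U6 stuck-at-1, U7 stuck-at-0}.
Test 2 (A=1, B=1, C=1): fault-free U1=1, U2=0, U3=1, U4=0, U5=1, U6=0, U7=1 → 1; observed 1. Eliminates U5 stuck-at-0, U6 stuck-at-1, U7 stuck-at-0.
Only U4 stuck-at-0 is consistent with every test.

U4 stuck-at-0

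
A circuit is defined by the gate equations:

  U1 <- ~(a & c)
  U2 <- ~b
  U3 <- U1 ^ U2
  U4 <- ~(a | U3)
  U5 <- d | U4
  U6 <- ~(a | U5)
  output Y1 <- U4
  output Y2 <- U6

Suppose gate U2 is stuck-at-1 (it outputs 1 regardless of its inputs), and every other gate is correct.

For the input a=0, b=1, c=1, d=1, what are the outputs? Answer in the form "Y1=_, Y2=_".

Propagate with U2 forced: U1=1, U2=1 [stuck-at-1], U3=0, U4=1, U5=1, U6=0.
So the outputs are Y1=1, Y2=0. (Without the fault they would be Y1=0, Y2=0.)

Y1=1, Y2=0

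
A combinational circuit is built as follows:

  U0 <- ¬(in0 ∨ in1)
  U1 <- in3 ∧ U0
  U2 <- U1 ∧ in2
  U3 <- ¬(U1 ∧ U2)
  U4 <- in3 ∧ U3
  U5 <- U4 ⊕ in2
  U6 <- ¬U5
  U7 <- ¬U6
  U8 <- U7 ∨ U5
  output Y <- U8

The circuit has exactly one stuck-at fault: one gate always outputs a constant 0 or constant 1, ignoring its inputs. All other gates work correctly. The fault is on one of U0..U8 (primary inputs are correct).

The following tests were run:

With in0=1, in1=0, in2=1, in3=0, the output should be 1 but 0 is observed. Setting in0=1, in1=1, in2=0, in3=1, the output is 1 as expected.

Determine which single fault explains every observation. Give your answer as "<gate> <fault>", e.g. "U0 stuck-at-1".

Fault-free values for test 1 (in0=1, in1=0, in2=1, in3=0): U0=0, U1=0, U2=0, U3=1, U4=0, U5=1, U6=0, U7=1, U8=1, giving Y=1. Observed 0.
Test 1: faults giving observed 0 are {U4 stuck-at-1, U5 stuck-at-0, U8 stuck-at-0}.
Test 2 (in0=1, in1=1, in2=0, in3=1): fault-free U0=0, U1=0, U2=0, U3=1, U4=1, U5=1, U6=0, U7=1, U8=1 → 1; observed 1. Eliminates U5 stuck-at-0, U8 stuck-at-0.
Only U4 stuck-at-1 is consistent with every test.

U4 stuck-at-1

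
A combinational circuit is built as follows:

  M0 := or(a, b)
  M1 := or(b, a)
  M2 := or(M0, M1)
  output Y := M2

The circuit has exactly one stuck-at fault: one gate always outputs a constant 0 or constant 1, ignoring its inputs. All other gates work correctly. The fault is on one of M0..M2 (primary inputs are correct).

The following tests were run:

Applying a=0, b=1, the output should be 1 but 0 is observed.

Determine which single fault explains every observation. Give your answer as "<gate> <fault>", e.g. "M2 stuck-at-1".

Fault-free values for test 1 (a=0, b=1): M0=1, M1=1, M2=1, giving Y=1. Observed 0.
Test 1: faults giving observed 0 are {M2 stuck-at-0}.
Only M2 stuck-at-0 is consistent with every test.

M2 stuck-at-0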